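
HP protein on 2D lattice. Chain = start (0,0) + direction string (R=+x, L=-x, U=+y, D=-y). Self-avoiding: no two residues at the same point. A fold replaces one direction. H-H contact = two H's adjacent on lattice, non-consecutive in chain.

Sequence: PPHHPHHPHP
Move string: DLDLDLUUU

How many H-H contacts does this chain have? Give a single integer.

Answer: 0

Derivation:
Positions: [(0, 0), (0, -1), (-1, -1), (-1, -2), (-2, -2), (-2, -3), (-3, -3), (-3, -2), (-3, -1), (-3, 0)]
No H-H contacts found.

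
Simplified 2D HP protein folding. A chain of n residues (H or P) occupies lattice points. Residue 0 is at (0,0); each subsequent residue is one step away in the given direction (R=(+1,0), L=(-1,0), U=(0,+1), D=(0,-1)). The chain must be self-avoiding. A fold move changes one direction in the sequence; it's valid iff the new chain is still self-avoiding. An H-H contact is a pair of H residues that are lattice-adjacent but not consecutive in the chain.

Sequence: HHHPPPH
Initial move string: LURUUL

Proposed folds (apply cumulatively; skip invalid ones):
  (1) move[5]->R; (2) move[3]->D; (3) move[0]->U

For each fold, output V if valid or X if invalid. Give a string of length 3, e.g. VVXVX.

Initial: LURUUL -> [(0, 0), (-1, 0), (-1, 1), (0, 1), (0, 2), (0, 3), (-1, 3)]
Fold 1: move[5]->R => LURUUR VALID
Fold 2: move[3]->D => LURDUR INVALID (collision), skipped
Fold 3: move[0]->U => UURUUR VALID

Answer: VXV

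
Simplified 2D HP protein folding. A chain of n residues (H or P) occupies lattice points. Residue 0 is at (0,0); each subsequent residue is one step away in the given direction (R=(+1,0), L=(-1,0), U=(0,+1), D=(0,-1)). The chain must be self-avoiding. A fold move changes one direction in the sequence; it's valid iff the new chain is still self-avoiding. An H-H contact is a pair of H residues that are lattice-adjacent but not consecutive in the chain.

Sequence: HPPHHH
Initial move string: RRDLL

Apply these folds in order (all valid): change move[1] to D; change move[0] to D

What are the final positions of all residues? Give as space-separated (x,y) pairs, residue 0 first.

Initial moves: RRDLL
Fold: move[1]->D => RDDLL (positions: [(0, 0), (1, 0), (1, -1), (1, -2), (0, -2), (-1, -2)])
Fold: move[0]->D => DDDLL (positions: [(0, 0), (0, -1), (0, -2), (0, -3), (-1, -3), (-2, -3)])

Answer: (0,0) (0,-1) (0,-2) (0,-3) (-1,-3) (-2,-3)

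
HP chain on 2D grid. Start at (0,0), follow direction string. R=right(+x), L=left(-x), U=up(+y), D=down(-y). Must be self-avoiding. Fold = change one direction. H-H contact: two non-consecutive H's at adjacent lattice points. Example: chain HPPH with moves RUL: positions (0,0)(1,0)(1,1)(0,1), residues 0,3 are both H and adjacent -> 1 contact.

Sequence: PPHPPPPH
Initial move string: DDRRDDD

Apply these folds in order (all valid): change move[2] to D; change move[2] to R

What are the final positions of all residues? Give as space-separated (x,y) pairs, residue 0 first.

Initial moves: DDRRDDD
Fold: move[2]->D => DDDRDDD (positions: [(0, 0), (0, -1), (0, -2), (0, -3), (1, -3), (1, -4), (1, -5), (1, -6)])
Fold: move[2]->R => DDRRDDD (positions: [(0, 0), (0, -1), (0, -2), (1, -2), (2, -2), (2, -3), (2, -4), (2, -5)])

Answer: (0,0) (0,-1) (0,-2) (1,-2) (2,-2) (2,-3) (2,-4) (2,-5)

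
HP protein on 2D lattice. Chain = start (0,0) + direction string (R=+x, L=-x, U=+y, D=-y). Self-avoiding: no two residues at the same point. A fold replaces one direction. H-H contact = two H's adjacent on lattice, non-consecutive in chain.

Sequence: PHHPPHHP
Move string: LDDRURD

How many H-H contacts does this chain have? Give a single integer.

Answer: 1

Derivation:
Positions: [(0, 0), (-1, 0), (-1, -1), (-1, -2), (0, -2), (0, -1), (1, -1), (1, -2)]
H-H contact: residue 2 @(-1,-1) - residue 5 @(0, -1)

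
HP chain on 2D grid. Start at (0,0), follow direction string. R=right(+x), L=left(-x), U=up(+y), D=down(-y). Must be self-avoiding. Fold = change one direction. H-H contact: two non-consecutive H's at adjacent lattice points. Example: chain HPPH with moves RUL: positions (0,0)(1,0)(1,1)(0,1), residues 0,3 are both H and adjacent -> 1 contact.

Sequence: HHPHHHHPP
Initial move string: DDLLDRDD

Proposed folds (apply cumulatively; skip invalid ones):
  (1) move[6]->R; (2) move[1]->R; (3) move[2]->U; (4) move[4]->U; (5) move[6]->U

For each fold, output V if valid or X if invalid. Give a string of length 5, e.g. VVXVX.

Initial: DDLLDRDD -> [(0, 0), (0, -1), (0, -2), (-1, -2), (-2, -2), (-2, -3), (-1, -3), (-1, -4), (-1, -5)]
Fold 1: move[6]->R => DDLLDRRD VALID
Fold 2: move[1]->R => DRLLDRRD INVALID (collision), skipped
Fold 3: move[2]->U => DDULDRRD INVALID (collision), skipped
Fold 4: move[4]->U => DDLLURRD INVALID (collision), skipped
Fold 5: move[6]->U => DDLLDRUD INVALID (collision), skipped

Answer: VXXXX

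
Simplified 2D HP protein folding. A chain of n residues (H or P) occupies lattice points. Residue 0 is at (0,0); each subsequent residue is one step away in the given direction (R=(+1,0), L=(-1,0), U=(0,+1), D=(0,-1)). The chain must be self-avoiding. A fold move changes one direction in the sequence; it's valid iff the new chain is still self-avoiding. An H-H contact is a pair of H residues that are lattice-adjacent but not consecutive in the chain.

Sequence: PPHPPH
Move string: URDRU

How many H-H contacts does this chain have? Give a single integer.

Answer: 1

Derivation:
Positions: [(0, 0), (0, 1), (1, 1), (1, 0), (2, 0), (2, 1)]
H-H contact: residue 2 @(1,1) - residue 5 @(2, 1)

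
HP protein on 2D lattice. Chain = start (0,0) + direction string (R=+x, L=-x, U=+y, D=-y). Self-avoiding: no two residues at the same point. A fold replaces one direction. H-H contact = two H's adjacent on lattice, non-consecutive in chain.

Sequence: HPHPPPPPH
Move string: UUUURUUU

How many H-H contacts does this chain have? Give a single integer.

Answer: 0

Derivation:
Positions: [(0, 0), (0, 1), (0, 2), (0, 3), (0, 4), (1, 4), (1, 5), (1, 6), (1, 7)]
No H-H contacts found.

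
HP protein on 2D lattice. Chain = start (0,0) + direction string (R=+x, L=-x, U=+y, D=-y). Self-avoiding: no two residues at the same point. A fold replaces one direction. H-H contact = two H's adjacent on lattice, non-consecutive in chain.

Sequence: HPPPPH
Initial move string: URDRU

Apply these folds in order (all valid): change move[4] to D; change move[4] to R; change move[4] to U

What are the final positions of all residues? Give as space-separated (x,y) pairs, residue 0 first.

Answer: (0,0) (0,1) (1,1) (1,0) (2,0) (2,1)

Derivation:
Initial moves: URDRU
Fold: move[4]->D => URDRD (positions: [(0, 0), (0, 1), (1, 1), (1, 0), (2, 0), (2, -1)])
Fold: move[4]->R => URDRR (positions: [(0, 0), (0, 1), (1, 1), (1, 0), (2, 0), (3, 0)])
Fold: move[4]->U => URDRU (positions: [(0, 0), (0, 1), (1, 1), (1, 0), (2, 0), (2, 1)])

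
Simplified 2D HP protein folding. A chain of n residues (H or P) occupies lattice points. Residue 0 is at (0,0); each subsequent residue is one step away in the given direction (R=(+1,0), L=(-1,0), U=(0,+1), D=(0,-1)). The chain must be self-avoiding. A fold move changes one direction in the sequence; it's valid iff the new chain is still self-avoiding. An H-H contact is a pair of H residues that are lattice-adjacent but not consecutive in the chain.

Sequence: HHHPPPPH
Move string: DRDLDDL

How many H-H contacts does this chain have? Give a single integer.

Answer: 0

Derivation:
Positions: [(0, 0), (0, -1), (1, -1), (1, -2), (0, -2), (0, -3), (0, -4), (-1, -4)]
No H-H contacts found.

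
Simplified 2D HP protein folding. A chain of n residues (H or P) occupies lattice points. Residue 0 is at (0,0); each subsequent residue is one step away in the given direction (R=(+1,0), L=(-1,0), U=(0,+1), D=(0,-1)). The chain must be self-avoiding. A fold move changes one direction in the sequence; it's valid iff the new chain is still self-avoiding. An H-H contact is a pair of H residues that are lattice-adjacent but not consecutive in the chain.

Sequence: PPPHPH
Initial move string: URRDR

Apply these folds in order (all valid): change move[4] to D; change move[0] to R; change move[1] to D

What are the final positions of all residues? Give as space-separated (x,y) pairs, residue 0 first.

Answer: (0,0) (1,0) (1,-1) (2,-1) (2,-2) (2,-3)

Derivation:
Initial moves: URRDR
Fold: move[4]->D => URRDD (positions: [(0, 0), (0, 1), (1, 1), (2, 1), (2, 0), (2, -1)])
Fold: move[0]->R => RRRDD (positions: [(0, 0), (1, 0), (2, 0), (3, 0), (3, -1), (3, -2)])
Fold: move[1]->D => RDRDD (positions: [(0, 0), (1, 0), (1, -1), (2, -1), (2, -2), (2, -3)])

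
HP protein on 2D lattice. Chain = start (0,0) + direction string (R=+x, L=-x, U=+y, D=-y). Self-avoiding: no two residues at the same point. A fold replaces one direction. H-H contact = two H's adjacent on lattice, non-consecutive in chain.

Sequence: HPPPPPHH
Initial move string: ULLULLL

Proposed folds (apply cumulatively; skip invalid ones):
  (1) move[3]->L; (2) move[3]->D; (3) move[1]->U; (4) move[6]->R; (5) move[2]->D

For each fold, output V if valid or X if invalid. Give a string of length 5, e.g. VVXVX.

Answer: VVVXX

Derivation:
Initial: ULLULLL -> [(0, 0), (0, 1), (-1, 1), (-2, 1), (-2, 2), (-3, 2), (-4, 2), (-5, 2)]
Fold 1: move[3]->L => ULLLLLL VALID
Fold 2: move[3]->D => ULLDLLL VALID
Fold 3: move[1]->U => UULDLLL VALID
Fold 4: move[6]->R => UULDLLR INVALID (collision), skipped
Fold 5: move[2]->D => UUDDLLL INVALID (collision), skipped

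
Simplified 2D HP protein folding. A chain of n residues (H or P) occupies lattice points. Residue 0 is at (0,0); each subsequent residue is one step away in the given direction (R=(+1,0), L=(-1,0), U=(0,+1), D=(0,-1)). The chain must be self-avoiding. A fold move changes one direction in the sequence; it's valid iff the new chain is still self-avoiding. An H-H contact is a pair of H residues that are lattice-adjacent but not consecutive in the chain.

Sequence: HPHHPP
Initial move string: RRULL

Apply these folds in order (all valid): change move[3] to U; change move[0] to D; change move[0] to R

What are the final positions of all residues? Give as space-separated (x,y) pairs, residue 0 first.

Initial moves: RRULL
Fold: move[3]->U => RRUUL (positions: [(0, 0), (1, 0), (2, 0), (2, 1), (2, 2), (1, 2)])
Fold: move[0]->D => DRUUL (positions: [(0, 0), (0, -1), (1, -1), (1, 0), (1, 1), (0, 1)])
Fold: move[0]->R => RRUUL (positions: [(0, 0), (1, 0), (2, 0), (2, 1), (2, 2), (1, 2)])

Answer: (0,0) (1,0) (2,0) (2,1) (2,2) (1,2)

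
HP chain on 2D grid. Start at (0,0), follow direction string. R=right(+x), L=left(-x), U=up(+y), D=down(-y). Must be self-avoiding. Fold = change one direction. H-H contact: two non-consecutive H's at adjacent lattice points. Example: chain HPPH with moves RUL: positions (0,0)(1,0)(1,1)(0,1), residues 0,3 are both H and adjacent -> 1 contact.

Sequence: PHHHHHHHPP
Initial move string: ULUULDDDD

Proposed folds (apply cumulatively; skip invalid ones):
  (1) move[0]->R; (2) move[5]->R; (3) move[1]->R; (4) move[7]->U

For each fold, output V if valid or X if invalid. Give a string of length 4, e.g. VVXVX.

Initial: ULUULDDDD -> [(0, 0), (0, 1), (-1, 1), (-1, 2), (-1, 3), (-2, 3), (-2, 2), (-2, 1), (-2, 0), (-2, -1)]
Fold 1: move[0]->R => RLUULDDDD INVALID (collision), skipped
Fold 2: move[5]->R => ULUULRDDD INVALID (collision), skipped
Fold 3: move[1]->R => URUULDDDD INVALID (collision), skipped
Fold 4: move[7]->U => ULUULDDUD INVALID (collision), skipped

Answer: XXXX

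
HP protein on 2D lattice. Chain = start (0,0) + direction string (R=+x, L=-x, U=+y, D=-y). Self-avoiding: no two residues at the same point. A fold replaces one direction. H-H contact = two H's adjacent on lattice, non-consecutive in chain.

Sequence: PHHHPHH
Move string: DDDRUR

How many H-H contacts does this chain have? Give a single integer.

Positions: [(0, 0), (0, -1), (0, -2), (0, -3), (1, -3), (1, -2), (2, -2)]
H-H contact: residue 2 @(0,-2) - residue 5 @(1, -2)

Answer: 1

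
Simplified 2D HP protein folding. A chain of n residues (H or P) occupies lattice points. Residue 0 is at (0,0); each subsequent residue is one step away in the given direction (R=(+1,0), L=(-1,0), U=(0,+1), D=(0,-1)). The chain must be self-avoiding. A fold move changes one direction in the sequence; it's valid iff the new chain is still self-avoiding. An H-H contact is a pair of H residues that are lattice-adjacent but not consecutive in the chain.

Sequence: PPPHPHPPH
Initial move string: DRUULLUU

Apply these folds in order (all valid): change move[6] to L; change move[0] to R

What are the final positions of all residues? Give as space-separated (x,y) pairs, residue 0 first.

Answer: (0,0) (1,0) (2,0) (2,1) (2,2) (1,2) (0,2) (-1,2) (-1,3)

Derivation:
Initial moves: DRUULLUU
Fold: move[6]->L => DRUULLLU (positions: [(0, 0), (0, -1), (1, -1), (1, 0), (1, 1), (0, 1), (-1, 1), (-2, 1), (-2, 2)])
Fold: move[0]->R => RRUULLLU (positions: [(0, 0), (1, 0), (2, 0), (2, 1), (2, 2), (1, 2), (0, 2), (-1, 2), (-1, 3)])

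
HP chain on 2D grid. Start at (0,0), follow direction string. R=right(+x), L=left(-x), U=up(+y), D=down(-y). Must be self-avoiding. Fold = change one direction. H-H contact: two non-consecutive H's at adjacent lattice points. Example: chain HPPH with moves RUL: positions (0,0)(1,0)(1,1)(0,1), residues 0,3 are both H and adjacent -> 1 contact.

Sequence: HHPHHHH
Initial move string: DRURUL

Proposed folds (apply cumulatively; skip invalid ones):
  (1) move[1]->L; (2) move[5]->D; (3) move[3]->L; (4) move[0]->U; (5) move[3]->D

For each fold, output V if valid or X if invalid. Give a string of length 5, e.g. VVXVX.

Answer: XXXVX

Derivation:
Initial: DRURUL -> [(0, 0), (0, -1), (1, -1), (1, 0), (2, 0), (2, 1), (1, 1)]
Fold 1: move[1]->L => DLURUL INVALID (collision), skipped
Fold 2: move[5]->D => DRURUD INVALID (collision), skipped
Fold 3: move[3]->L => DRULUL INVALID (collision), skipped
Fold 4: move[0]->U => URURUL VALID
Fold 5: move[3]->D => URUDUL INVALID (collision), skipped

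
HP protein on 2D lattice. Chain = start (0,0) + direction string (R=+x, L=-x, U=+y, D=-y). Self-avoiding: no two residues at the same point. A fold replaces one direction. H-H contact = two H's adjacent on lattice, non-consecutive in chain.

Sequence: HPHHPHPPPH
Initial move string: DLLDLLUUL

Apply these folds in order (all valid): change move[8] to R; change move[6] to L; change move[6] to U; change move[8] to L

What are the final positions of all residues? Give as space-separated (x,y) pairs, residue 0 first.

Initial moves: DLLDLLUUL
Fold: move[8]->R => DLLDLLUUR (positions: [(0, 0), (0, -1), (-1, -1), (-2, -1), (-2, -2), (-3, -2), (-4, -2), (-4, -1), (-4, 0), (-3, 0)])
Fold: move[6]->L => DLLDLLLUR (positions: [(0, 0), (0, -1), (-1, -1), (-2, -1), (-2, -2), (-3, -2), (-4, -2), (-5, -2), (-5, -1), (-4, -1)])
Fold: move[6]->U => DLLDLLUUR (positions: [(0, 0), (0, -1), (-1, -1), (-2, -1), (-2, -2), (-3, -2), (-4, -2), (-4, -1), (-4, 0), (-3, 0)])
Fold: move[8]->L => DLLDLLUUL (positions: [(0, 0), (0, -1), (-1, -1), (-2, -1), (-2, -2), (-3, -2), (-4, -2), (-4, -1), (-4, 0), (-5, 0)])

Answer: (0,0) (0,-1) (-1,-1) (-2,-1) (-2,-2) (-3,-2) (-4,-2) (-4,-1) (-4,0) (-5,0)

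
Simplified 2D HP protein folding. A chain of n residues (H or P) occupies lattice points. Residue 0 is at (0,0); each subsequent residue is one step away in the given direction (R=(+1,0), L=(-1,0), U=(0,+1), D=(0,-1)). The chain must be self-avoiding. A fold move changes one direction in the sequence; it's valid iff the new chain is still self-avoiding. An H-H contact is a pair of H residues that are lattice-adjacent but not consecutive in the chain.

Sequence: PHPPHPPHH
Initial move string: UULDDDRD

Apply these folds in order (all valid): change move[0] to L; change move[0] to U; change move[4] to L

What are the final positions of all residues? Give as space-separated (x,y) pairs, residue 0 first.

Initial moves: UULDDDRD
Fold: move[0]->L => LULDDDRD (positions: [(0, 0), (-1, 0), (-1, 1), (-2, 1), (-2, 0), (-2, -1), (-2, -2), (-1, -2), (-1, -3)])
Fold: move[0]->U => UULDDDRD (positions: [(0, 0), (0, 1), (0, 2), (-1, 2), (-1, 1), (-1, 0), (-1, -1), (0, -1), (0, -2)])
Fold: move[4]->L => UULDLDRD (positions: [(0, 0), (0, 1), (0, 2), (-1, 2), (-1, 1), (-2, 1), (-2, 0), (-1, 0), (-1, -1)])

Answer: (0,0) (0,1) (0,2) (-1,2) (-1,1) (-2,1) (-2,0) (-1,0) (-1,-1)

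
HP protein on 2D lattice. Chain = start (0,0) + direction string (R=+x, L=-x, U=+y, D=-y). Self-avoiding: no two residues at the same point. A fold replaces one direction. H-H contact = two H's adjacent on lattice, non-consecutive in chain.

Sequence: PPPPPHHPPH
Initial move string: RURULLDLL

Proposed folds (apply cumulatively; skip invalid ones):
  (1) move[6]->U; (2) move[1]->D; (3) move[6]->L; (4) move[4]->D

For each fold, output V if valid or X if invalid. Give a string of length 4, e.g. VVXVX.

Initial: RURULLDLL -> [(0, 0), (1, 0), (1, 1), (2, 1), (2, 2), (1, 2), (0, 2), (0, 1), (-1, 1), (-2, 1)]
Fold 1: move[6]->U => RURULLULL VALID
Fold 2: move[1]->D => RDRULLULL INVALID (collision), skipped
Fold 3: move[6]->L => RURULLLLL VALID
Fold 4: move[4]->D => RURUDLLLL INVALID (collision), skipped

Answer: VXVX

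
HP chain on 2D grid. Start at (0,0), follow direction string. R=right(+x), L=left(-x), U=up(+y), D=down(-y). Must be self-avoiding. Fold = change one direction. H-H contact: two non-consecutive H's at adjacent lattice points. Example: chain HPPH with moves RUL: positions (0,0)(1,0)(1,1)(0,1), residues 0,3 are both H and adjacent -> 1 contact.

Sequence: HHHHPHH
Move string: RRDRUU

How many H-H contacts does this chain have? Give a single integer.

Answer: 1

Derivation:
Positions: [(0, 0), (1, 0), (2, 0), (2, -1), (3, -1), (3, 0), (3, 1)]
H-H contact: residue 2 @(2,0) - residue 5 @(3, 0)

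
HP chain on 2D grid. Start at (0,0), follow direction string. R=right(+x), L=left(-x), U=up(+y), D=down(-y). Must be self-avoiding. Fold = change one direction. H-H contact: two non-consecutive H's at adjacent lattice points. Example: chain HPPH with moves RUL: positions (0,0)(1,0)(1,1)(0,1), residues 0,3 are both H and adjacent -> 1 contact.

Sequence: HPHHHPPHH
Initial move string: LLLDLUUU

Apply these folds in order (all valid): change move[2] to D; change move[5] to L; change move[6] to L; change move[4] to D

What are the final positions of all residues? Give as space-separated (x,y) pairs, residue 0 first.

Initial moves: LLLDLUUU
Fold: move[2]->D => LLDDLUUU (positions: [(0, 0), (-1, 0), (-2, 0), (-2, -1), (-2, -2), (-3, -2), (-3, -1), (-3, 0), (-3, 1)])
Fold: move[5]->L => LLDDLLUU (positions: [(0, 0), (-1, 0), (-2, 0), (-2, -1), (-2, -2), (-3, -2), (-4, -2), (-4, -1), (-4, 0)])
Fold: move[6]->L => LLDDLLLU (positions: [(0, 0), (-1, 0), (-2, 0), (-2, -1), (-2, -2), (-3, -2), (-4, -2), (-5, -2), (-5, -1)])
Fold: move[4]->D => LLDDDLLU (positions: [(0, 0), (-1, 0), (-2, 0), (-2, -1), (-2, -2), (-2, -3), (-3, -3), (-4, -3), (-4, -2)])

Answer: (0,0) (-1,0) (-2,0) (-2,-1) (-2,-2) (-2,-3) (-3,-3) (-4,-3) (-4,-2)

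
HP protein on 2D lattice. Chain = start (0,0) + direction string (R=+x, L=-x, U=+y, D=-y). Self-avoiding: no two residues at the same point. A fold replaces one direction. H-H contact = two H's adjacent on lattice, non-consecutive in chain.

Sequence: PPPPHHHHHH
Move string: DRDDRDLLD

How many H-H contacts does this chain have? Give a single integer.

Positions: [(0, 0), (0, -1), (1, -1), (1, -2), (1, -3), (2, -3), (2, -4), (1, -4), (0, -4), (0, -5)]
H-H contact: residue 4 @(1,-3) - residue 7 @(1, -4)

Answer: 1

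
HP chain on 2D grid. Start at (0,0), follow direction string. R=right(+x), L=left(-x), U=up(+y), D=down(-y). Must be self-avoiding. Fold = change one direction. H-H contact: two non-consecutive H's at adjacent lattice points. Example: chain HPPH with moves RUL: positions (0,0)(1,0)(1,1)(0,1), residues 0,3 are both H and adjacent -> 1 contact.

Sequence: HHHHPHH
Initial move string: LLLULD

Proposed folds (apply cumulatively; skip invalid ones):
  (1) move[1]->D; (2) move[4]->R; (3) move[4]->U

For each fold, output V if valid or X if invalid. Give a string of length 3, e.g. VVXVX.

Initial: LLLULD -> [(0, 0), (-1, 0), (-2, 0), (-3, 0), (-3, 1), (-4, 1), (-4, 0)]
Fold 1: move[1]->D => LDLULD VALID
Fold 2: move[4]->R => LDLURD INVALID (collision), skipped
Fold 3: move[4]->U => LDLUUD INVALID (collision), skipped

Answer: VXX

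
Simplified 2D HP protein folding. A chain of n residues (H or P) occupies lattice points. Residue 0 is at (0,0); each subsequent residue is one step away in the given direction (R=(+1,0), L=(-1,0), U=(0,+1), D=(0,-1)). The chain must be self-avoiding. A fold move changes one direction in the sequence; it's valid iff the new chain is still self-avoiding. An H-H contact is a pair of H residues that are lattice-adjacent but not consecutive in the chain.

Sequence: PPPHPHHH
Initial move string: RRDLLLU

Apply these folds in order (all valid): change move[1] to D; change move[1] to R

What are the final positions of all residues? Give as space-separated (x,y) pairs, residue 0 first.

Initial moves: RRDLLLU
Fold: move[1]->D => RDDLLLU (positions: [(0, 0), (1, 0), (1, -1), (1, -2), (0, -2), (-1, -2), (-2, -2), (-2, -1)])
Fold: move[1]->R => RRDLLLU (positions: [(0, 0), (1, 0), (2, 0), (2, -1), (1, -1), (0, -1), (-1, -1), (-1, 0)])

Answer: (0,0) (1,0) (2,0) (2,-1) (1,-1) (0,-1) (-1,-1) (-1,0)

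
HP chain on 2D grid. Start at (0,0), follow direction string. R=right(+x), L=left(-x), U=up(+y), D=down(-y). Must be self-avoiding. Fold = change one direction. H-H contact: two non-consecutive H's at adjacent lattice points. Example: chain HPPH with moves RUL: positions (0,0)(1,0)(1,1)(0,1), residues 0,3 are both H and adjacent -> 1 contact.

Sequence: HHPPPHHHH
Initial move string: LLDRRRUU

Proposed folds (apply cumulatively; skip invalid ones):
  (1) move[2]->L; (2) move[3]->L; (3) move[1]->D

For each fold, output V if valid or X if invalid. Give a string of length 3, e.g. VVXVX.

Answer: XXV

Derivation:
Initial: LLDRRRUU -> [(0, 0), (-1, 0), (-2, 0), (-2, -1), (-1, -1), (0, -1), (1, -1), (1, 0), (1, 1)]
Fold 1: move[2]->L => LLLRRRUU INVALID (collision), skipped
Fold 2: move[3]->L => LLDLRRUU INVALID (collision), skipped
Fold 3: move[1]->D => LDDRRRUU VALID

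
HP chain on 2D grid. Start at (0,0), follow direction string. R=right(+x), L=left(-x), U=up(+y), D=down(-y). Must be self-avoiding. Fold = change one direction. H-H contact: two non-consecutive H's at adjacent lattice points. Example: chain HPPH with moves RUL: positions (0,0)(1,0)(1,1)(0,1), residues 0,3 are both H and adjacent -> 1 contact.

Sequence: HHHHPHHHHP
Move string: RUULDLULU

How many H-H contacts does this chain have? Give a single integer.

Answer: 2

Derivation:
Positions: [(0, 0), (1, 0), (1, 1), (1, 2), (0, 2), (0, 1), (-1, 1), (-1, 2), (-2, 2), (-2, 3)]
H-H contact: residue 0 @(0,0) - residue 5 @(0, 1)
H-H contact: residue 2 @(1,1) - residue 5 @(0, 1)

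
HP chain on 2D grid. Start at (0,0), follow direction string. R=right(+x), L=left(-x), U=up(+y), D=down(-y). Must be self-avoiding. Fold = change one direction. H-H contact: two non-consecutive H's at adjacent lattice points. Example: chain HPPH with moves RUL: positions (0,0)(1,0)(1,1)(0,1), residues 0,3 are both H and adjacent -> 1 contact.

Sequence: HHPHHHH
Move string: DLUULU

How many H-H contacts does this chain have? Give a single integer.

Answer: 1

Derivation:
Positions: [(0, 0), (0, -1), (-1, -1), (-1, 0), (-1, 1), (-2, 1), (-2, 2)]
H-H contact: residue 0 @(0,0) - residue 3 @(-1, 0)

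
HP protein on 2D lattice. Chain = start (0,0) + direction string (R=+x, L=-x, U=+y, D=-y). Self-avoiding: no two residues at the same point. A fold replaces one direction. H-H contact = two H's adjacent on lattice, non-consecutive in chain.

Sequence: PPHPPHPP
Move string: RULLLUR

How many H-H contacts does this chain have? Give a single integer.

Answer: 0

Derivation:
Positions: [(0, 0), (1, 0), (1, 1), (0, 1), (-1, 1), (-2, 1), (-2, 2), (-1, 2)]
No H-H contacts found.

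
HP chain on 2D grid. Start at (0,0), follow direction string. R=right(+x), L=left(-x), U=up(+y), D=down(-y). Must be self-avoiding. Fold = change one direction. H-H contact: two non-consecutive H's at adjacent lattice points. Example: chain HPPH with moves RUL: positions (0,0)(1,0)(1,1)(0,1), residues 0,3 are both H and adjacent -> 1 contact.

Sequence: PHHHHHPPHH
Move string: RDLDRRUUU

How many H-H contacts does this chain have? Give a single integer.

Positions: [(0, 0), (1, 0), (1, -1), (0, -1), (0, -2), (1, -2), (2, -2), (2, -1), (2, 0), (2, 1)]
H-H contact: residue 1 @(1,0) - residue 8 @(2, 0)
H-H contact: residue 2 @(1,-1) - residue 5 @(1, -2)

Answer: 2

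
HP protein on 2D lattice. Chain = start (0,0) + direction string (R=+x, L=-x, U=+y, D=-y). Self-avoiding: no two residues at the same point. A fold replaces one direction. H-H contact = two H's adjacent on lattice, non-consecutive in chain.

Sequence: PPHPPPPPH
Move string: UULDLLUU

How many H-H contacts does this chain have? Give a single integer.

Answer: 0

Derivation:
Positions: [(0, 0), (0, 1), (0, 2), (-1, 2), (-1, 1), (-2, 1), (-3, 1), (-3, 2), (-3, 3)]
No H-H contacts found.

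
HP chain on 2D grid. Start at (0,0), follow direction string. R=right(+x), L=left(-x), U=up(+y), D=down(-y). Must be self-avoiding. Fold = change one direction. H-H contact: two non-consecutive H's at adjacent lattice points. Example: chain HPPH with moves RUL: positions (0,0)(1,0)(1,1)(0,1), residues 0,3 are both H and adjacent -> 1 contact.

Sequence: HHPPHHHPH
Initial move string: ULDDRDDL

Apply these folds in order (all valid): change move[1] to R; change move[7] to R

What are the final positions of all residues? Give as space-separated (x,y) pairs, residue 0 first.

Initial moves: ULDDRDDL
Fold: move[1]->R => URDDRDDL (positions: [(0, 0), (0, 1), (1, 1), (1, 0), (1, -1), (2, -1), (2, -2), (2, -3), (1, -3)])
Fold: move[7]->R => URDDRDDR (positions: [(0, 0), (0, 1), (1, 1), (1, 0), (1, -1), (2, -1), (2, -2), (2, -3), (3, -3)])

Answer: (0,0) (0,1) (1,1) (1,0) (1,-1) (2,-1) (2,-2) (2,-3) (3,-3)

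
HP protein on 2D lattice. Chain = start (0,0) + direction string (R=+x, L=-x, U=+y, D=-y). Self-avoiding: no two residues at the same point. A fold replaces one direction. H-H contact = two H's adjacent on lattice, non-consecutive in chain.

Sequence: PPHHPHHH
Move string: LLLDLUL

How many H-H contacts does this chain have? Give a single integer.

Positions: [(0, 0), (-1, 0), (-2, 0), (-3, 0), (-3, -1), (-4, -1), (-4, 0), (-5, 0)]
H-H contact: residue 3 @(-3,0) - residue 6 @(-4, 0)

Answer: 1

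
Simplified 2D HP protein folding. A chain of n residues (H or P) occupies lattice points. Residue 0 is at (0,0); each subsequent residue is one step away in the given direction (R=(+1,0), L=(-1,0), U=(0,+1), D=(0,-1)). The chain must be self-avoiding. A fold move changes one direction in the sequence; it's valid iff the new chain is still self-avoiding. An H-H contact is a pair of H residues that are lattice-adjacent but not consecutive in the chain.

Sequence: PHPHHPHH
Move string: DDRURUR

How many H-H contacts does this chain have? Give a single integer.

Positions: [(0, 0), (0, -1), (0, -2), (1, -2), (1, -1), (2, -1), (2, 0), (3, 0)]
H-H contact: residue 1 @(0,-1) - residue 4 @(1, -1)

Answer: 1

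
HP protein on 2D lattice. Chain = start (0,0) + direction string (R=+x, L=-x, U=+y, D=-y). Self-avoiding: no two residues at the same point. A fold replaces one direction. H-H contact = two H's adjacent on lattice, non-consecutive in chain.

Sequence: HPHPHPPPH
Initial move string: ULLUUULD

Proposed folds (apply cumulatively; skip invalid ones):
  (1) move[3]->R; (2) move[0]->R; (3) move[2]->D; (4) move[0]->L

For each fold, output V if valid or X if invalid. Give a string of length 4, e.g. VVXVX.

Initial: ULLUUULD -> [(0, 0), (0, 1), (-1, 1), (-2, 1), (-2, 2), (-2, 3), (-2, 4), (-3, 4), (-3, 3)]
Fold 1: move[3]->R => ULLRUULD INVALID (collision), skipped
Fold 2: move[0]->R => RLLUUULD INVALID (collision), skipped
Fold 3: move[2]->D => ULDUUULD INVALID (collision), skipped
Fold 4: move[0]->L => LLLUUULD VALID

Answer: XXXV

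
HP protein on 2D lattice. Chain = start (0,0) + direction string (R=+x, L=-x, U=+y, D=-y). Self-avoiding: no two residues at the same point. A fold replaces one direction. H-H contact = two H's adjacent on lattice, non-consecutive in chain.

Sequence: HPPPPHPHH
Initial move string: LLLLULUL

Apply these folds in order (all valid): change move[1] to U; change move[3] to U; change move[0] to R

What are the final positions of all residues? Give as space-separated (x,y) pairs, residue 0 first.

Initial moves: LLLLULUL
Fold: move[1]->U => LULLULUL (positions: [(0, 0), (-1, 0), (-1, 1), (-2, 1), (-3, 1), (-3, 2), (-4, 2), (-4, 3), (-5, 3)])
Fold: move[3]->U => LULUULUL (positions: [(0, 0), (-1, 0), (-1, 1), (-2, 1), (-2, 2), (-2, 3), (-3, 3), (-3, 4), (-4, 4)])
Fold: move[0]->R => RULUULUL (positions: [(0, 0), (1, 0), (1, 1), (0, 1), (0, 2), (0, 3), (-1, 3), (-1, 4), (-2, 4)])

Answer: (0,0) (1,0) (1,1) (0,1) (0,2) (0,3) (-1,3) (-1,4) (-2,4)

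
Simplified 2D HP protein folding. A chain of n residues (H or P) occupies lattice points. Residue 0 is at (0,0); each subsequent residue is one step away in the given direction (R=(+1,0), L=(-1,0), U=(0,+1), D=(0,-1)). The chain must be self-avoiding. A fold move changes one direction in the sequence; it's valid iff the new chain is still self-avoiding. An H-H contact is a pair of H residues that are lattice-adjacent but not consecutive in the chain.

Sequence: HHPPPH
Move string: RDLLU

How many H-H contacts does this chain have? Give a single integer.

Answer: 1

Derivation:
Positions: [(0, 0), (1, 0), (1, -1), (0, -1), (-1, -1), (-1, 0)]
H-H contact: residue 0 @(0,0) - residue 5 @(-1, 0)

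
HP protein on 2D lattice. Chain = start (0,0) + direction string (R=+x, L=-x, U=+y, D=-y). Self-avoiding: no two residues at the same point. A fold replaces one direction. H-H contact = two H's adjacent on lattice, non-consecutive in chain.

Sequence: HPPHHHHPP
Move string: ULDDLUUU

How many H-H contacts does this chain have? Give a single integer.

Answer: 2

Derivation:
Positions: [(0, 0), (0, 1), (-1, 1), (-1, 0), (-1, -1), (-2, -1), (-2, 0), (-2, 1), (-2, 2)]
H-H contact: residue 0 @(0,0) - residue 3 @(-1, 0)
H-H contact: residue 3 @(-1,0) - residue 6 @(-2, 0)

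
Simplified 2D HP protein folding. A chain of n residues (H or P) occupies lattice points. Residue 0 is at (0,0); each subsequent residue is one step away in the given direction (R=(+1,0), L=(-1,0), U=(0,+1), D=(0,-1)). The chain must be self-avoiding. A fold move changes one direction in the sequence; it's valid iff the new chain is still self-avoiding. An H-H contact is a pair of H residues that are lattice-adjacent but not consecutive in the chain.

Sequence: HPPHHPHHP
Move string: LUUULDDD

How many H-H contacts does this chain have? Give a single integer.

Positions: [(0, 0), (-1, 0), (-1, 1), (-1, 2), (-1, 3), (-2, 3), (-2, 2), (-2, 1), (-2, 0)]
H-H contact: residue 3 @(-1,2) - residue 6 @(-2, 2)

Answer: 1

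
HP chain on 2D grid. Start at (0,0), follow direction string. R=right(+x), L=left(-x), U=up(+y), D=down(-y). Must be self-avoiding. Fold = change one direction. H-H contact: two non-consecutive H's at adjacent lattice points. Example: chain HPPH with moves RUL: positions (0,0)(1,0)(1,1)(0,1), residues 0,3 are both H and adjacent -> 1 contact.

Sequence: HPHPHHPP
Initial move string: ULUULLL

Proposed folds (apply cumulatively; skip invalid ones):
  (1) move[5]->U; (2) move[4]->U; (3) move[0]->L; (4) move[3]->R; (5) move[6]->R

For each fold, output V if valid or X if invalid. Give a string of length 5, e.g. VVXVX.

Answer: VVVVV

Derivation:
Initial: ULUULLL -> [(0, 0), (0, 1), (-1, 1), (-1, 2), (-1, 3), (-2, 3), (-3, 3), (-4, 3)]
Fold 1: move[5]->U => ULUULUL VALID
Fold 2: move[4]->U => ULUUUUL VALID
Fold 3: move[0]->L => LLUUUUL VALID
Fold 4: move[3]->R => LLURUUL VALID
Fold 5: move[6]->R => LLURUUR VALID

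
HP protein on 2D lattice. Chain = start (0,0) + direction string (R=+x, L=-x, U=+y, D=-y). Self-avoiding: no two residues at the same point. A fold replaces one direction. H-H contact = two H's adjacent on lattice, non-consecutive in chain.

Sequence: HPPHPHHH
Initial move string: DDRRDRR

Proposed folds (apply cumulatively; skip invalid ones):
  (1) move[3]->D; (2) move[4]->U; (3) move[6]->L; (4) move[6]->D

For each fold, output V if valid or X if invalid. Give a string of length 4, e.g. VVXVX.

Initial: DDRRDRR -> [(0, 0), (0, -1), (0, -2), (1, -2), (2, -2), (2, -3), (3, -3), (4, -3)]
Fold 1: move[3]->D => DDRDDRR VALID
Fold 2: move[4]->U => DDRDURR INVALID (collision), skipped
Fold 3: move[6]->L => DDRDDRL INVALID (collision), skipped
Fold 4: move[6]->D => DDRDDRD VALID

Answer: VXXV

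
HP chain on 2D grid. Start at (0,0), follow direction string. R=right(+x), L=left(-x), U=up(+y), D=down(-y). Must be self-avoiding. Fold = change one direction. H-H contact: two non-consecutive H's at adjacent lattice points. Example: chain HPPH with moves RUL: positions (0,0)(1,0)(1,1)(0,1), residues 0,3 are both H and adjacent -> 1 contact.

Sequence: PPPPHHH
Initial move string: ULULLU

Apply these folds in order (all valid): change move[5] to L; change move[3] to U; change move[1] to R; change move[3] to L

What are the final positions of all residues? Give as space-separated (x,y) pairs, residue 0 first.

Answer: (0,0) (0,1) (1,1) (1,2) (0,2) (-1,2) (-2,2)

Derivation:
Initial moves: ULULLU
Fold: move[5]->L => ULULLL (positions: [(0, 0), (0, 1), (-1, 1), (-1, 2), (-2, 2), (-3, 2), (-4, 2)])
Fold: move[3]->U => ULUULL (positions: [(0, 0), (0, 1), (-1, 1), (-1, 2), (-1, 3), (-2, 3), (-3, 3)])
Fold: move[1]->R => URUULL (positions: [(0, 0), (0, 1), (1, 1), (1, 2), (1, 3), (0, 3), (-1, 3)])
Fold: move[3]->L => URULLL (positions: [(0, 0), (0, 1), (1, 1), (1, 2), (0, 2), (-1, 2), (-2, 2)])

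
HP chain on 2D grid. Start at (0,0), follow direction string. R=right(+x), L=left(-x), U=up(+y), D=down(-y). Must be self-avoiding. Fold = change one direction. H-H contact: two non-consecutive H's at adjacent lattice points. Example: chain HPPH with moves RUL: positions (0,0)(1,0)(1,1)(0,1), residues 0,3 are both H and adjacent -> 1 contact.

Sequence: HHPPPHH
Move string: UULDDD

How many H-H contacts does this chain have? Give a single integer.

Answer: 1

Derivation:
Positions: [(0, 0), (0, 1), (0, 2), (-1, 2), (-1, 1), (-1, 0), (-1, -1)]
H-H contact: residue 0 @(0,0) - residue 5 @(-1, 0)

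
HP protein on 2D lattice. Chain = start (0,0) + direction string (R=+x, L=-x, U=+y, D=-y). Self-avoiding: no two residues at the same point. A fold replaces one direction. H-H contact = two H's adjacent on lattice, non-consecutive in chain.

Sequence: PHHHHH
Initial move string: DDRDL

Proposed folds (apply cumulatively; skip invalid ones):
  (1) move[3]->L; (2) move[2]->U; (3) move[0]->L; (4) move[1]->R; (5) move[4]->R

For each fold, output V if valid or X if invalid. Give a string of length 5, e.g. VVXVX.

Initial: DDRDL -> [(0, 0), (0, -1), (0, -2), (1, -2), (1, -3), (0, -3)]
Fold 1: move[3]->L => DDRLL INVALID (collision), skipped
Fold 2: move[2]->U => DDUDL INVALID (collision), skipped
Fold 3: move[0]->L => LDRDL VALID
Fold 4: move[1]->R => LRRDL INVALID (collision), skipped
Fold 5: move[4]->R => LDRDR VALID

Answer: XXVXV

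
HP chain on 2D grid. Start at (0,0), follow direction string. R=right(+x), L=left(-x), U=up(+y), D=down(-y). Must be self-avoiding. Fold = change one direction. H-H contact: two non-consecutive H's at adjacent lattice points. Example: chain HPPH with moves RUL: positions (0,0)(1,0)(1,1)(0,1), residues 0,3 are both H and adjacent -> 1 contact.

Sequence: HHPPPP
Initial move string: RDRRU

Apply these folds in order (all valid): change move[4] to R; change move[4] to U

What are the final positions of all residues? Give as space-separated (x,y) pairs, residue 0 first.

Answer: (0,0) (1,0) (1,-1) (2,-1) (3,-1) (3,0)

Derivation:
Initial moves: RDRRU
Fold: move[4]->R => RDRRR (positions: [(0, 0), (1, 0), (1, -1), (2, -1), (3, -1), (4, -1)])
Fold: move[4]->U => RDRRU (positions: [(0, 0), (1, 0), (1, -1), (2, -1), (3, -1), (3, 0)])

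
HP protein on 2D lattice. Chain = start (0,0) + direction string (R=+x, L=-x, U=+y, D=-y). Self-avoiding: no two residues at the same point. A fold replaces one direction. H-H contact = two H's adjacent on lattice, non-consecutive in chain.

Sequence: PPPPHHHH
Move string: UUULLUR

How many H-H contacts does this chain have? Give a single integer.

Positions: [(0, 0), (0, 1), (0, 2), (0, 3), (-1, 3), (-2, 3), (-2, 4), (-1, 4)]
H-H contact: residue 4 @(-1,3) - residue 7 @(-1, 4)

Answer: 1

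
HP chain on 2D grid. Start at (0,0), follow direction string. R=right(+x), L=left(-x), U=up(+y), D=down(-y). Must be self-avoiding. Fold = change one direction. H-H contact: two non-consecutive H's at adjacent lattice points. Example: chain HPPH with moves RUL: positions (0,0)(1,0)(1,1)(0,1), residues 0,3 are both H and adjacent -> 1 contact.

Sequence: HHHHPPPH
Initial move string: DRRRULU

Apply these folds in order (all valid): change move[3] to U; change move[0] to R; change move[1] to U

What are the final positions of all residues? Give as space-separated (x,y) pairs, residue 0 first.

Answer: (0,0) (1,0) (1,1) (2,1) (2,2) (2,3) (1,3) (1,4)

Derivation:
Initial moves: DRRRULU
Fold: move[3]->U => DRRUULU (positions: [(0, 0), (0, -1), (1, -1), (2, -1), (2, 0), (2, 1), (1, 1), (1, 2)])
Fold: move[0]->R => RRRUULU (positions: [(0, 0), (1, 0), (2, 0), (3, 0), (3, 1), (3, 2), (2, 2), (2, 3)])
Fold: move[1]->U => RURUULU (positions: [(0, 0), (1, 0), (1, 1), (2, 1), (2, 2), (2, 3), (1, 3), (1, 4)])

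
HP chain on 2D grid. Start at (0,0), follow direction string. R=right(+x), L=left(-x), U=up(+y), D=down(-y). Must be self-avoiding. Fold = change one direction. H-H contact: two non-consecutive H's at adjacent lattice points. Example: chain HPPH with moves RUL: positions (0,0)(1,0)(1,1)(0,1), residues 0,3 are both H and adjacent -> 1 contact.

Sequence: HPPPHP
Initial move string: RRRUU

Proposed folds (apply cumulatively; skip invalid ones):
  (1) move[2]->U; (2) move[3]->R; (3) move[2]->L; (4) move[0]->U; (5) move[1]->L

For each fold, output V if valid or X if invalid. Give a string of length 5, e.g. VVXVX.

Answer: VVXVV

Derivation:
Initial: RRRUU -> [(0, 0), (1, 0), (2, 0), (3, 0), (3, 1), (3, 2)]
Fold 1: move[2]->U => RRUUU VALID
Fold 2: move[3]->R => RRURU VALID
Fold 3: move[2]->L => RRLRU INVALID (collision), skipped
Fold 4: move[0]->U => URURU VALID
Fold 5: move[1]->L => ULURU VALID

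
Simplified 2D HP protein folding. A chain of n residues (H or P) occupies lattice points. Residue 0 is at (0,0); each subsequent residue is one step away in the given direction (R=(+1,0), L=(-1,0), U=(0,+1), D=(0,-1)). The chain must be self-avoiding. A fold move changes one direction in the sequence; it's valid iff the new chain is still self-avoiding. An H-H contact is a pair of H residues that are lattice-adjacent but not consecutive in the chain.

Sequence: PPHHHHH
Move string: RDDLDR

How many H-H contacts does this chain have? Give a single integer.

Positions: [(0, 0), (1, 0), (1, -1), (1, -2), (0, -2), (0, -3), (1, -3)]
H-H contact: residue 3 @(1,-2) - residue 6 @(1, -3)

Answer: 1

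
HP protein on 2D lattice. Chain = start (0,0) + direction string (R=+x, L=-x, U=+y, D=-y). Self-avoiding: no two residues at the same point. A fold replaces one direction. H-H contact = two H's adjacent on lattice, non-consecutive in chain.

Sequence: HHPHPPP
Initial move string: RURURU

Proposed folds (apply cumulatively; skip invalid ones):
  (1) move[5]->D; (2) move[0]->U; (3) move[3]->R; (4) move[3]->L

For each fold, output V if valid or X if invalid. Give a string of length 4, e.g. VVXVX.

Initial: RURURU -> [(0, 0), (1, 0), (1, 1), (2, 1), (2, 2), (3, 2), (3, 3)]
Fold 1: move[5]->D => RURURD VALID
Fold 2: move[0]->U => UURURD VALID
Fold 3: move[3]->R => UURRRD VALID
Fold 4: move[3]->L => UURLRD INVALID (collision), skipped

Answer: VVVX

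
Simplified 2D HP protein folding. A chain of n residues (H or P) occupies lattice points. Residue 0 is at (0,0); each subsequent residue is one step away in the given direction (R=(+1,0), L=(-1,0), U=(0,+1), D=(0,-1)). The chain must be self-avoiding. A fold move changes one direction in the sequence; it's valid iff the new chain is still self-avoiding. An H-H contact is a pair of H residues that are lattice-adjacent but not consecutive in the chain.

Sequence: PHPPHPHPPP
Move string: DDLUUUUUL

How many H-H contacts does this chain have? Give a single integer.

Positions: [(0, 0), (0, -1), (0, -2), (-1, -2), (-1, -1), (-1, 0), (-1, 1), (-1, 2), (-1, 3), (-2, 3)]
H-H contact: residue 1 @(0,-1) - residue 4 @(-1, -1)

Answer: 1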